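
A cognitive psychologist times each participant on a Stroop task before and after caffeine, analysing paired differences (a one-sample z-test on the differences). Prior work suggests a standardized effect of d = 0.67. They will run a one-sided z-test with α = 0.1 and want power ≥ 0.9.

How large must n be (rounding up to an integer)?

Set Φ(δ − 1.282) = 0.9; then δ − 1.282 = Φ⁻¹(0.9) = 1.282, giving δ = 2.563.
δ = d·√n ⇒ n = (δ/d)² = (2.563 / 0.67)² = 14.63.
Rounding up, n = 15.

n = 15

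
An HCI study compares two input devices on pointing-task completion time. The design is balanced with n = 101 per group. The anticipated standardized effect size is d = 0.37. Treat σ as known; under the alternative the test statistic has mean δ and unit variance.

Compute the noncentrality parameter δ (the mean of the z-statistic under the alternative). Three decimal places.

δ ≈ 2.629

The noncentrality parameter scales effect size by the design's sample-size factor: δ = d·√(n/2) = 0.37 × √(101/2) = 2.6293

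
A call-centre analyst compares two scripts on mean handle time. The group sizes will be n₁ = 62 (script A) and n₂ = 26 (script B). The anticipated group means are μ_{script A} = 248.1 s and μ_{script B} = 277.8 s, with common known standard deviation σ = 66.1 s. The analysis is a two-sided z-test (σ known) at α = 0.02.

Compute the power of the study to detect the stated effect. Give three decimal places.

Power ≈ 0.343

Standardized effect: d = |μ_{script A} − μ_{script B}| / σ = |248.1 − 277.8| / 66.1 = 0.4493
Noncentrality parameter: δ = d / √(1/n₁ + 1/n₂) = 0.4493 / √(1/62 + 1/26) = 1.9231
Two-sided α = 0.02 → critical value z_{0.01} = 2.326.
Power = Φ(δ − 2.326) + Φ(−δ − 2.326) = Φ(-0.403) + Φ(-4.249) = 0.3434 + 0.0000 = 0.3434.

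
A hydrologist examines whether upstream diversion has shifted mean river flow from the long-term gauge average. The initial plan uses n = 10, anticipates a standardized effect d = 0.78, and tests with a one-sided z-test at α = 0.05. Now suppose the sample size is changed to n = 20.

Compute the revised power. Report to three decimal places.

With n = 20: δ = d·√n = 0.78 × √20 = 3.4883. Critical value z_{0.05} = 1.645.
Revised power = Φ(δ − 1.645) = Φ(1.843) = 0.9674.

Power ≈ 0.967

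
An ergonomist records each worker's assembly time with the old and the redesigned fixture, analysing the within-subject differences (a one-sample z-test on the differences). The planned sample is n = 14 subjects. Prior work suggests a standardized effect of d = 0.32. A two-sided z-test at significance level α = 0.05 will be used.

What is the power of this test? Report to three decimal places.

Noncentrality parameter: δ = d·√n = 0.32 × √14 = 1.1973
Two-sided α = 0.05 → critical value z_{0.025} = 1.960.
Power = Φ(δ − 1.960) + Φ(−δ − 1.960) = Φ(-0.763) + Φ(-3.157) = 0.2228 + 0.0008 = 0.2236.

Power ≈ 0.224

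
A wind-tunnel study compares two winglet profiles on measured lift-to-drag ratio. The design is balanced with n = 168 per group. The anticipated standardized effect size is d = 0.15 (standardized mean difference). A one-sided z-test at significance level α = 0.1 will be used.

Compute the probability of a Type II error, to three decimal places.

Noncentrality parameter: δ = d·√(n/2) = 0.15 × √(168/2) = 1.3748
Critical value for a one-sided test at α = 0.1: z_α = 1.282.
Power = Φ(δ − 1.282) = Φ(0.093) = 0.5371.
Type II error: β = 1 − power = 1 − 0.5371 = 0.4629.

β ≈ 0.463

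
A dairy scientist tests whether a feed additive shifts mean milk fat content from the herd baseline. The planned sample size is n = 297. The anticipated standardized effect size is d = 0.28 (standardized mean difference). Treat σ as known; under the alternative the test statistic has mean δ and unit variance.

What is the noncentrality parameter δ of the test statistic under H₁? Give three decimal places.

δ ≈ 4.825

The noncentrality parameter scales effect size by the design's sample-size factor: δ = d·√n = 0.28 × √297 = 4.8254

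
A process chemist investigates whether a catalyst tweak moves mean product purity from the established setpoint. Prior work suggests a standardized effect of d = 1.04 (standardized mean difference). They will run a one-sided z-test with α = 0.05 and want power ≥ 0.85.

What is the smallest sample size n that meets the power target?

n = 7

For power 0.85 need Φ(δ − z_{0.05}) = 0.85, so δ = z_{0.05} + z_{0.15} = 1.645 + 1.036 = 2.681.
δ = d·√n ⇒ n = (δ/d)² = (2.681 / 1.04)² = 6.65.
Rounding up, n = 7.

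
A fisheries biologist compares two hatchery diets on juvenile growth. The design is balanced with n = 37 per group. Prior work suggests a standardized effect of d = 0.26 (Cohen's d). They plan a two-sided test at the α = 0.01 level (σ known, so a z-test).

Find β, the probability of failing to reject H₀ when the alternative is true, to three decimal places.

β ≈ 0.927

Noncentrality parameter: δ = d·√(n/2) = 0.26 × √(37/2) = 1.1183
Two-sided α = 0.01 → critical value z_{0.005} = 2.576.
Power = Φ(δ − 2.576) + Φ(−δ − 2.576) = Φ(-1.458) + Φ(-3.694) = 0.0725 + 0.0001 = 0.0726.
Type II error: β = 1 − power = 1 − 0.0726 = 0.9274.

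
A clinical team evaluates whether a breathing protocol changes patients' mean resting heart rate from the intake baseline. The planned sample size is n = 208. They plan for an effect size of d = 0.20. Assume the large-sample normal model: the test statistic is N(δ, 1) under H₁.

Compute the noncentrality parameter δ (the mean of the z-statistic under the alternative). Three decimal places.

δ ≈ 2.884

The noncentrality parameter scales effect size by the design's sample-size factor: δ = d·√n = 0.20 × √208 = 2.8844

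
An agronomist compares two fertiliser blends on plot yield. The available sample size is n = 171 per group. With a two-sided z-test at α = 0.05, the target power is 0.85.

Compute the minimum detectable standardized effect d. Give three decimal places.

d ≈ 0.324

Need Φ(δ − 1.960) = 0.85, so δ = 1.960 + 1.036 = 2.996.
(Lower-tail contribution to power is negligible for δ > 0.)
δ = d·√(n/2) ⇒ d = δ/√(n/2) = 2.996/√(171/2) = 0.3241.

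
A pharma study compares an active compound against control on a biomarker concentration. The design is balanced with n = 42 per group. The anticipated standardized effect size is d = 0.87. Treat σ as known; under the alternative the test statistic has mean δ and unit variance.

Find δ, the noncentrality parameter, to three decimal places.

δ ≈ 3.987

The noncentrality parameter scales effect size by the design's sample-size factor: δ = d·√(n/2) = 0.87 × √(42/2) = 3.9868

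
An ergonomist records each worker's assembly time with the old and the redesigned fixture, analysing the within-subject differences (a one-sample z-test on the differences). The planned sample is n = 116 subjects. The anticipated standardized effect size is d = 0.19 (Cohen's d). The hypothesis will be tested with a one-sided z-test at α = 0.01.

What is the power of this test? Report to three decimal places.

Power ≈ 0.390

Noncentrality parameter: δ = d·√n = 0.19 × √116 = 2.0464
One-sided α = 0.01 → critical value z_{0.01} = 2.326.
Power = Φ(δ − 2.326) = Φ(-0.280) = 0.3897.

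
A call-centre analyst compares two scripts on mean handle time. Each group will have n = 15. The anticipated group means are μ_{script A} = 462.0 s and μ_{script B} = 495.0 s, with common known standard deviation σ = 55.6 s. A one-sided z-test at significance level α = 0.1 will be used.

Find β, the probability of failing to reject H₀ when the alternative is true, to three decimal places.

β ≈ 0.365

Standardized effect: d = |μ_{script A} − μ_{script B}| / σ = |462.0 − 495.0| / 55.6 = 0.5935
Noncentrality parameter: δ = d·√(n/2) = 0.5935 × √(15/2) = 1.6254
Critical value for a one-sided test at α = 0.1: z_α = 1.282.
Power = Φ(δ − 1.282) = Φ(0.344) = 0.6345.
Type II error: β = 1 − power = 1 − 0.6345 = 0.3655.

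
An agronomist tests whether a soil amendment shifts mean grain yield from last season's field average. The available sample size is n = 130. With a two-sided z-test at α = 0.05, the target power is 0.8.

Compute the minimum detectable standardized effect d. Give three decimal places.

d ≈ 0.246

Required noncentrality: δ = z_{0.025} + z_{0.20} = 1.960 + 0.842 = 2.802.
(Lower-tail contribution to power is negligible for δ > 0.)
δ = d·√n ⇒ d = δ/√n = 2.802/√130 = 0.2457.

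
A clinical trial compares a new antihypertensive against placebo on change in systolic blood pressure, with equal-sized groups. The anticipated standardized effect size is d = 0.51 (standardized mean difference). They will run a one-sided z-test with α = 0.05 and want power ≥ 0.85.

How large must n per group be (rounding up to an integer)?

n = 56 per group

Set Φ(δ − 1.645) = 0.85; then δ − 1.645 = Φ⁻¹(0.85) = 1.036, giving δ = 2.681.
δ = d·√(n/2) ⇒ n = 2(δ/d)² = 2 × (2.681 / 0.51)² = 55.28.
Rounding up, n = 56 per group.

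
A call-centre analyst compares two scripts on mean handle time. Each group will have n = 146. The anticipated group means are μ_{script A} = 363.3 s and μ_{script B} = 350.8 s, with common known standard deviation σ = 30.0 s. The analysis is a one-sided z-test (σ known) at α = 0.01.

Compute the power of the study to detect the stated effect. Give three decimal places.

Standardized effect: d = |μ_{script A} − μ_{script B}| / σ = |363.3 − 350.8| / 30.0 = 0.4167
Noncentrality parameter: δ = d·√(n/2) = 0.4167 × √(146/2) = 3.5600
One-sided α = 0.01 → critical value z_{0.01} = 2.326.
Power = P(Z > 2.326 − δ) = Φ(1.234) = 0.8913.

Power ≈ 0.891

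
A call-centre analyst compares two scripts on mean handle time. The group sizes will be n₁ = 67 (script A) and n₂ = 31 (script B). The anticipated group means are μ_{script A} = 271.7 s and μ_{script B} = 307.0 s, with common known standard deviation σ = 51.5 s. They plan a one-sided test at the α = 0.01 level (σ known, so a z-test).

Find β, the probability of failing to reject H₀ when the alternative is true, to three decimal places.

β ≈ 0.203

Standardized effect: d = |μ_{script A} − μ_{script B}| / σ = |271.7 − 307.0| / 51.5 = 0.6854
Noncentrality parameter: δ = d / √(1/n₁ + 1/n₂) = 0.6854 / √(1/67 + 1/31) = 3.1555
Critical value for a one-sided test at α = 0.01: z_α = 2.326.
Power = P(Z > 2.326 − δ) = Φ(0.829) = 0.7965.
Type II error: β = 1 − power = 1 − 0.7965 = 0.2035.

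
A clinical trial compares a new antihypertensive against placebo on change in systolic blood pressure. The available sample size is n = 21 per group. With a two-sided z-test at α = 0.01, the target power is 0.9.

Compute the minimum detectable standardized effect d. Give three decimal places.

Required noncentrality: δ = z_{0.005} + z_{0.10} = 2.576 + 1.282 = 3.857.
(Lower-tail contribution to power is negligible for δ > 0.)
δ = d·√(n/2) ⇒ d = δ/√(n/2) = 3.857/√(21/2) = 1.1904.

d ≈ 1.190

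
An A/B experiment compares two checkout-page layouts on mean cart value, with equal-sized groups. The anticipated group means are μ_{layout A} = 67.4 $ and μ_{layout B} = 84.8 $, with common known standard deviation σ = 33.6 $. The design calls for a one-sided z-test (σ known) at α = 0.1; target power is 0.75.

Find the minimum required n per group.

n = 29 per group

Standardized effect: d = |μ_{layout A} − μ_{layout B}| / σ = |67.4 − 84.8| / 33.6 = 0.5179
Set Φ(δ − 1.282) = 0.75; then δ − 1.282 = Φ⁻¹(0.75) = 0.674, giving δ = 1.956.
δ = d·√(n/2) ⇒ n = 2(δ/d)² = 2 × (1.956 / 0.5179)² = 28.53.
Round up to the next whole unit.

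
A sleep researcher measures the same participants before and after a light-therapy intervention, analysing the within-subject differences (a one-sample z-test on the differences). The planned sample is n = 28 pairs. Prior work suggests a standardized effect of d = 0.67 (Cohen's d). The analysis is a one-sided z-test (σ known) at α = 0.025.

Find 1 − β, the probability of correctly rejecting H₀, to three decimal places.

Noncentrality parameter: δ = d·√n = 0.67 × √28 = 3.5453
Critical value for a one-sided test at α = 0.025: z_α = 1.960.
Power = Φ(δ − 1.960) = Φ(1.585) = 0.9436.

Power ≈ 0.944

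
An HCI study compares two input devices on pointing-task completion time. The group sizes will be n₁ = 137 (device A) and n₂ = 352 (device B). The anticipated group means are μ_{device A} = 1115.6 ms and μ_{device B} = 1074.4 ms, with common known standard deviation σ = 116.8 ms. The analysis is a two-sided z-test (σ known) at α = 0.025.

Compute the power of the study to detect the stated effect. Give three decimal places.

Standardized effect: d = |μ_{device A} − μ_{device B}| / σ = |1115.6 − 1074.4| / 116.8 = 0.3527
Noncentrality parameter: δ = d / √(1/n₁ + 1/n₂) = 0.3527 / √(1/137 + 1/352) = 3.5029
Critical value for a two-sided test at α = 0.025: z_{α/2} = 2.241.
Power = Φ(δ − 2.241) + Φ(−δ − 2.241) = Φ(1.262) + Φ(-5.744) = 0.8964 + 0.0000 = 0.8964.

Power ≈ 0.896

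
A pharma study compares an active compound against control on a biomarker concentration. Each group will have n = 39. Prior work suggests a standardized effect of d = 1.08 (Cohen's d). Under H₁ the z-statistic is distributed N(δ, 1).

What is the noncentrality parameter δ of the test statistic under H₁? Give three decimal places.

δ = d·√(n/2) = 1.08 × √(39/2) = 4.7692

δ ≈ 4.769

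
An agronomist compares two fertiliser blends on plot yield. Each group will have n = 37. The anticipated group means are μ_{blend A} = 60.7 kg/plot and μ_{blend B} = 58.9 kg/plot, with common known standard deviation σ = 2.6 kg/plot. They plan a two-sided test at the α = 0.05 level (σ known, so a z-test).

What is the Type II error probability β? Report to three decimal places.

Standardized effect: d = |μ_{blend A} − μ_{blend B}| / σ = |60.7 − 58.9| / 2.6 = 0.6923
Noncentrality parameter: δ = d·√(n/2) = 0.6923 × √(37/2) = 2.9777
Two-sided α = 0.05 → critical value z_{0.025} = 1.960.
Power = Φ(δ − 1.960) + Φ(−δ − 1.960) = Φ(1.018) + Φ(-4.938) = 0.8456 + 0.0000 = 0.8456.
Type II error: β = 1 − power = 1 − 0.8456 = 0.1544.

β ≈ 0.154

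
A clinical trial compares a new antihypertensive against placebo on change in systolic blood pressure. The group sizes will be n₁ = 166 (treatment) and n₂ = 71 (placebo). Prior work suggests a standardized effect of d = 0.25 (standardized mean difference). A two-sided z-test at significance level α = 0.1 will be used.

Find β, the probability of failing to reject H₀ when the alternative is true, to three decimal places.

β ≈ 0.453

Noncentrality parameter: δ = d / √(1/n₁ + 1/n₂) = 0.25 / √(1/166 + 1/71) = 1.7630
Two-sided α = 0.1 → critical value z_{0.05} = 1.645.
Power = Φ(δ − 1.645) + Φ(−δ − 1.645) = Φ(0.118) + Φ(-3.408) = 0.5470 + 0.0003 = 0.5473.
Type II error: β = 1 − power = 1 − 0.5473 = 0.4527.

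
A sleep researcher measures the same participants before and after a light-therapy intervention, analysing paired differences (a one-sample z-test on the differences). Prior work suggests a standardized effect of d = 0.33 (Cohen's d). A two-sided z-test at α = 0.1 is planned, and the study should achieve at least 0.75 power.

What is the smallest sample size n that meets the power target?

For power 0.75 need Φ(δ − z_{0.05}) = 0.75, so δ = z_{0.05} + z_{0.25} = 1.645 + 0.674 = 2.319.
(For δ > 0 the lower-tail rejection region contributes negligibly to power, so the one-term inversion is standard.)
δ = d·√n ⇒ n = (δ/d)² = (2.319 / 0.33)² = 49.40.
Rounding up, n = 50.

n = 50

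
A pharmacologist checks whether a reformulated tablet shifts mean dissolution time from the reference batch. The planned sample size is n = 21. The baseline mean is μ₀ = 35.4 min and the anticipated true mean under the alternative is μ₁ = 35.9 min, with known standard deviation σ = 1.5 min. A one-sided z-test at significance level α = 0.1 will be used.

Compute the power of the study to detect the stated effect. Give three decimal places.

Standardized effect: d = |μ₁ − μ₀| / σ = |35.9 − 35.4| / 1.5 = 0.3333
Noncentrality parameter: δ = d·√n = 0.3333 × √21 = 1.5275
Critical value for a one-sided test at α = 0.1: z_α = 1.282.
Power = P(Z > 1.282 − δ) = Φ(0.246) = 0.5971.

Power ≈ 0.597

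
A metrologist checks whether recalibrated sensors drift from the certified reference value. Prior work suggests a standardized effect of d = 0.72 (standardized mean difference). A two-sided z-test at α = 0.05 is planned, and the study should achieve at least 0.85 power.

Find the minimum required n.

For power 0.85 need Φ(δ − z_{0.025}) = 0.85, so δ = z_{0.025} + z_{0.15} = 1.960 + 1.036 = 2.996.
(Ignoring the negligible lower-tail rejection probability gives the usual closed-form inversion.)
δ = d·√n ⇒ n = (δ/d)² = (2.996 / 0.72)² = 17.32.
Rounding up, n = 18.

n = 18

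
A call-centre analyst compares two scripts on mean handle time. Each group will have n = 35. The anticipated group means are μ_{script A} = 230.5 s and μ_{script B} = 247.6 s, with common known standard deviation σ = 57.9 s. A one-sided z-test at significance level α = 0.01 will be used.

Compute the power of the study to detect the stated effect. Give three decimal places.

Standardized effect: d = |μ_{script A} − μ_{script B}| / σ = |230.5 − 247.6| / 57.9 = 0.2953
Noncentrality parameter: δ = d·√(n/2) = 0.2953 × √(35/2) = 1.2355
One-sided α = 0.01 → critical value z_{0.01} = 2.326.
Power = P(Z > 2.326 − δ) = Φ(-1.091) = 0.1377.

Power ≈ 0.138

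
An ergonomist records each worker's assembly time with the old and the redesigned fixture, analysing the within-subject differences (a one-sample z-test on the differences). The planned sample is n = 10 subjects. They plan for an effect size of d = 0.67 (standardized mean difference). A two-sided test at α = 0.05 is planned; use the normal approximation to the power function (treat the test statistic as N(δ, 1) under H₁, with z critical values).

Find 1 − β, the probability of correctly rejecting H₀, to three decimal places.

Noncentrality parameter: δ = d·√n = 0.67 × √10 = 2.1187
Critical value for a two-sided test at α = 0.05: z_{α/2} = 1.960.
Power = Φ(δ − 1.960) + Φ(−δ − 1.960) = Φ(0.159) + Φ(-4.079) = 0.5631 + 0.0000 = 0.5631.

Power ≈ 0.563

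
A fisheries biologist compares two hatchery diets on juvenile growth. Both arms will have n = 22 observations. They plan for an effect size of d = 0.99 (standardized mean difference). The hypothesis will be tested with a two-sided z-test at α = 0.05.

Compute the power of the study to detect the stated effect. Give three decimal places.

Noncentrality parameter: δ = d·√(n/2) = 0.99 × √(22/2) = 3.2835
Two-sided α = 0.05 → critical value z_{0.025} = 1.960.
Power = Φ(δ − 1.960) + Φ(−δ − 1.960) = Φ(1.323) + Φ(-5.243) = 0.9072 + 0.0000 = 0.9072.

Power ≈ 0.907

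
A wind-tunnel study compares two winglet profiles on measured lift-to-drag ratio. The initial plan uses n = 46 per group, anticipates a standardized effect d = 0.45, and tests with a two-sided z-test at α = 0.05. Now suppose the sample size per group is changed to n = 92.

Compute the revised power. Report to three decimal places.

Power ≈ 0.863

With n = 92 per group: δ = d·√(n/2) = 0.45 × √(92/2) = 3.0520. Critical value z_{0.025} = 1.960.
Revised power = Φ(δ − 1.960) + Φ(−δ − 1.960) = Φ(1.092) + Φ(-5.012) = 0.8626 + 0.0000 = 0.8626.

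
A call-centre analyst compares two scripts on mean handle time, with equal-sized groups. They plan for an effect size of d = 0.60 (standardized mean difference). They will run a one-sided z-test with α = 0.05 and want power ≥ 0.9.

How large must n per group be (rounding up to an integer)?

For power 0.9 need Φ(δ − z_{0.05}) = 0.9, so δ = z_{0.05} + z_{0.10} = 1.645 + 1.282 = 2.926.
δ = d·√(n/2) ⇒ n = 2(δ/d)² = 2 × (2.926 / 0.60)² = 47.58.
Round up to the next whole unit.

n = 48 per group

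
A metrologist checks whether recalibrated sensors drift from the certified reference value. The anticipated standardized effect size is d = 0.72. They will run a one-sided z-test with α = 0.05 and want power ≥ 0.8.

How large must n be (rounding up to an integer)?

For power 0.8 need Φ(δ − z_{0.05}) = 0.8, so δ = z_{0.05} + z_{0.20} = 1.645 + 0.842 = 2.486.
δ = d·√n ⇒ n = (δ/d)² = (2.486 / 0.72)² = 11.93.
Rounding up, n = 12.

n = 12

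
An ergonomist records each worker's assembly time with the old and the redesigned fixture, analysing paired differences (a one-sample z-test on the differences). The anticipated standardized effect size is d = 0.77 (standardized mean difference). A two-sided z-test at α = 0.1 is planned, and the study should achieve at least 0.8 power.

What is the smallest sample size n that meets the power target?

Set Φ(δ − 1.645) = 0.8; then δ − 1.645 = Φ⁻¹(0.8) = 0.842, giving δ = 2.486.
(The Φ(−δ − z_{α/2}) term is vanishingly small for δ > 0 and is dropped in the standard sample-size formula.)
δ = d·√n ⇒ n = (δ/d)² = (2.486 / 0.77)² = 10.43.
Round up to the next whole unit.

n = 11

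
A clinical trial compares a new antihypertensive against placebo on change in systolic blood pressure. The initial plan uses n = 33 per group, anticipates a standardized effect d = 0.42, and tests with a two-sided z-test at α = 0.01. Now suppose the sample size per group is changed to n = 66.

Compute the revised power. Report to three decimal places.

Power ≈ 0.435

With n = 66 per group: δ = d·√(n/2) = 0.42 × √(66/2) = 2.4127. Critical value z_{0.005} = 2.576.
Revised power = Φ(δ − 2.576) + Φ(−δ − 2.576) = Φ(-0.163) + Φ(-4.989) = 0.4352 + 0.0000 = 0.4352.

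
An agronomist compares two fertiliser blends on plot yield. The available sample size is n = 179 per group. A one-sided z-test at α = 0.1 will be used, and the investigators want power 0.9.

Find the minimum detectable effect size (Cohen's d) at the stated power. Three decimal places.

Required noncentrality: δ = z_{0.1} + z_{0.10} = 1.282 + 1.282 = 2.563.
δ = d·√(n/2) ⇒ d = δ/√(n/2) = 2.563/√(179/2) = 0.2709.

d ≈ 0.271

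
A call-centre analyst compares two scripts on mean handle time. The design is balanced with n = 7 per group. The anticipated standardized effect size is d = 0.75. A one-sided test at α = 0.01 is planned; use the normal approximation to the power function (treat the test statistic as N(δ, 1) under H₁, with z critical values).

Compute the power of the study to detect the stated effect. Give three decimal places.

Noncentrality parameter: δ = d·√(n/2) = 0.75 × √(7/2) = 1.4031
One-sided α = 0.01 → critical value z_{0.01} = 2.326.
Power = Φ(δ − 2.326) = Φ(-0.923) = 0.1779.

Power ≈ 0.178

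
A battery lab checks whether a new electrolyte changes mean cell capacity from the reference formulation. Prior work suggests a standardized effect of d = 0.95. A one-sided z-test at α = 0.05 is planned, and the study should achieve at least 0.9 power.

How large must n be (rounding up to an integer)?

Set Φ(δ − 1.645) = 0.9; then δ − 1.645 = Φ⁻¹(0.9) = 1.282, giving δ = 2.926.
δ = d·√n ⇒ n = (δ/d)² = (2.926 / 0.95)² = 9.49.
Rounding up, n = 10.

n = 10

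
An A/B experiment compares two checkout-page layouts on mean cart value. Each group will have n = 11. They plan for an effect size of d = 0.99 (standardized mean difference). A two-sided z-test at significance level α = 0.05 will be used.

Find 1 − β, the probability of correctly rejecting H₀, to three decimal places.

Noncentrality parameter: λ = d·√(n/2) = 0.99 × √(11/2) = 2.3218
Two-sided α = 0.05 → critical value z_{0.025} = 1.960.
Power = Φ(λ − 1.960) + Φ(−λ − 1.960) = Φ(0.362) + Φ(-4.282) = 0.6412 + 0.0000 = 0.6413.

Power ≈ 0.641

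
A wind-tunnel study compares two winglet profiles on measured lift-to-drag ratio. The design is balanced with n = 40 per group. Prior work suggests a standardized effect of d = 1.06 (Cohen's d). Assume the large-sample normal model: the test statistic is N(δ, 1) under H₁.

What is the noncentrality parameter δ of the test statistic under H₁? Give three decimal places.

δ ≈ 4.740

The noncentrality parameter scales effect size by the design's sample-size factor: δ = d·√(n/2) = 1.06 × √(40/2) = 4.7405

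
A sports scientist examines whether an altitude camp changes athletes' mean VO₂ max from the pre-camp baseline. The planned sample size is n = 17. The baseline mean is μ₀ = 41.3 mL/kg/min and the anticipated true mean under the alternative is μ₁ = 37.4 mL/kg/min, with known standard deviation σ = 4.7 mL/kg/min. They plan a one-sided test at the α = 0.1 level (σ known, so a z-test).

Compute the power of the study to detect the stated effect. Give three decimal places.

Standardized effect: d = |μ₁ − μ₀| / σ = |37.4 − 41.3| / 4.7 = 0.8298
Noncentrality parameter: δ = d·√n = 0.8298 × √17 = 3.4213
Critical value for a one-sided test at α = 0.1: z_α = 1.282.
Power = P(Z > 1.282 − δ) = Φ(2.140) = 0.9838.

Power ≈ 0.984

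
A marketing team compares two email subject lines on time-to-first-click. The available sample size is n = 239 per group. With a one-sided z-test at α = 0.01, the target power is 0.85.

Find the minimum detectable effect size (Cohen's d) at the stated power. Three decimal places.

Need Φ(δ − 2.326) = 0.85, so δ = 2.326 + 1.036 = 3.363.
δ = d·√(n/2) ⇒ d = δ/√(n/2) = 3.363/√(239/2) = 0.3076.

d ≈ 0.308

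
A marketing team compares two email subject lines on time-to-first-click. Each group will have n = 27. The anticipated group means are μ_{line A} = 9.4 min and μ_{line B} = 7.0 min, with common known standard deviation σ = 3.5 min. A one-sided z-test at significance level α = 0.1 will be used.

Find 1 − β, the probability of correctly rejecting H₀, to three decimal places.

Standardized effect: d = |μ_{line A} − μ_{line B}| / σ = |9.4 − 7.0| / 3.5 = 0.6857
Noncentrality parameter: δ = d·√(n/2) = 0.6857 × √(27/2) = 2.5195
Critical value for a one-sided test at α = 0.1: z_α = 1.282.
Power = Φ(δ − 1.282) = Φ(1.238) = 0.8921.

Power ≈ 0.892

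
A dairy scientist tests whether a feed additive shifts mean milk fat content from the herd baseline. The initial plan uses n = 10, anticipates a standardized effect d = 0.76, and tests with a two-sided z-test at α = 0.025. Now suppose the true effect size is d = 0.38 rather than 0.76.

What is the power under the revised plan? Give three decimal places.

Power ≈ 0.150

With d = 0.38: δ = d·√n = 0.38 × √10 = 1.2017. Critical value z_{0.0125} = 2.241.
Revised power = Φ(δ − 2.241) + Φ(−δ − 2.241) = Φ(-1.040) + Φ(-3.443) = 0.1492 + 0.0003 = 0.1495.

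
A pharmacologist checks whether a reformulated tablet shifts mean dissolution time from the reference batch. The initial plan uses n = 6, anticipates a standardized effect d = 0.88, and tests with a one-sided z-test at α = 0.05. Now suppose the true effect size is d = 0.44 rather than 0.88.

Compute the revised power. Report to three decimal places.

With d = 0.44: δ = d·√n = 0.44 × √6 = 1.0778. Critical value z_{0.05} = 1.645.
Revised power = Φ(δ − 1.645) = Φ(-0.567) = 0.2853.

Power ≈ 0.285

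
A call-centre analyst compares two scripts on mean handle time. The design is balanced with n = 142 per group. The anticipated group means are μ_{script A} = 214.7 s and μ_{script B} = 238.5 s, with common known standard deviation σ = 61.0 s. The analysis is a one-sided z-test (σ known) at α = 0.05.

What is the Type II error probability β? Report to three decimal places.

Standardized effect: d = |μ_{script A} − μ_{script B}| / σ = |214.7 − 238.5| / 61.0 = 0.3902
Noncentrality parameter: δ = d·√(n/2) = 0.3902 × √(142/2) = 3.2876
One-sided α = 0.05 → critical value z_{0.05} = 1.645.
Power = P(Z > 1.645 − δ) = Φ(1.643) = 0.9498.
Type II error: β = 1 − power = 1 − 0.9498 = 0.0502.

β ≈ 0.050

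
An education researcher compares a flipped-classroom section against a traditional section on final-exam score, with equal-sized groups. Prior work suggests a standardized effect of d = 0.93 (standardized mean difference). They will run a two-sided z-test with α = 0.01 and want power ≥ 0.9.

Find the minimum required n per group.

n = 35 per group

For power 0.9 need Φ(δ − z_{0.005}) = 0.9, so δ = z_{0.005} + z_{0.10} = 2.576 + 1.282 = 3.857.
(For δ > 0 the lower-tail rejection region contributes negligibly to power, so the one-term inversion is standard.)
δ = d·√(n/2) ⇒ n = 2(δ/d)² = 2 × (3.857 / 0.93)² = 34.41.
Round up to the next whole unit.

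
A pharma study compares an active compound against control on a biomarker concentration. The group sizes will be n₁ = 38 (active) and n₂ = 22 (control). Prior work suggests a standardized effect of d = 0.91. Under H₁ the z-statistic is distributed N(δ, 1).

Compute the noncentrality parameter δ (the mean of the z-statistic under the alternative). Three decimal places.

The noncentrality parameter scales effect size by the design's sample-size factor: δ = d / √(1/n₁ + 1/n₂) = 0.91 / √(1/38 + 1/22) = 3.3968

δ ≈ 3.397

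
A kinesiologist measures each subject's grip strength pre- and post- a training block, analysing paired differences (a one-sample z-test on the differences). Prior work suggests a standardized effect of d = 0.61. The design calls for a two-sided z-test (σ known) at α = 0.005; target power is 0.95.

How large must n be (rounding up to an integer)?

n = 54

For power 0.95 need Φ(δ − z_{0.0025}) = 0.95, so δ = z_{0.0025} + z_{0.05} = 2.807 + 1.645 = 4.452.
(The Φ(−δ − z_{α/2}) term is vanishingly small for δ > 0 and is dropped in the standard sample-size formula.)
δ = d·√n ⇒ n = (δ/d)² = (4.452 / 0.61)² = 53.26.
Rounding up, n = 54.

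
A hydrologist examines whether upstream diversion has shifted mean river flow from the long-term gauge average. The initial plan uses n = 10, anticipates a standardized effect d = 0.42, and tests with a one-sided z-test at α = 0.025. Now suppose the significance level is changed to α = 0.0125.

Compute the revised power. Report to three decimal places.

δ = d·√n = 0.42 × √10 = 1.3282 (unchanged). New critical value: z_{0.0125} = 2.241.
Revised power = P(Z > 2.241 − δ) = Φ(-0.913) = 0.1806.

Power ≈ 0.181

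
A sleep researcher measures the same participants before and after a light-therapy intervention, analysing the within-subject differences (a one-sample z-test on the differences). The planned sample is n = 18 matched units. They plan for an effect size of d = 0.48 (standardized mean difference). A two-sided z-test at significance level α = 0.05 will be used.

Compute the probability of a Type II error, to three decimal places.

β ≈ 0.469

Noncentrality parameter: δ = d·√n = 0.48 × √18 = 2.0365
Two-sided α = 0.05 → critical value z_{0.025} = 1.960.
Power = Φ(δ − 1.960) + Φ(−δ − 1.960) = Φ(0.077) + Φ(-3.996) = 0.5305 + 0.0000 = 0.5305.
Type II error: β = 1 − power = 1 − 0.5305 = 0.4695.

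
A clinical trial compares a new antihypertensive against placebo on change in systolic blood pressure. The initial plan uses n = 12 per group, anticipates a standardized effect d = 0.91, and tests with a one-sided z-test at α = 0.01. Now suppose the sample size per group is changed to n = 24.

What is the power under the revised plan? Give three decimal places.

With n = 24 per group: δ = d·√(n/2) = 0.91 × √(24/2) = 3.1523. Critical value z_{0.01} = 2.326.
Revised power = P(Z > 2.326 − δ) = Φ(0.826) = 0.7956.

Power ≈ 0.796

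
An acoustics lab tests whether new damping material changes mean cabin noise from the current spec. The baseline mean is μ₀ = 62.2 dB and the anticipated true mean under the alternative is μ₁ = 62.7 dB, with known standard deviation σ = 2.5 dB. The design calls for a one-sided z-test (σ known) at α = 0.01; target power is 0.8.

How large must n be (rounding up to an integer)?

Standardized effect: d = |μ₁ − μ₀| / σ = |62.7 − 62.2| / 2.5 = 0.2000
For power 0.8 need Φ(δ − z_{0.01}) = 0.8, so δ = z_{0.01} + z_{0.20} = 2.326 + 0.842 = 3.168.
δ = d·√n ⇒ n = (δ/d)² = (3.168 / 0.2000)² = 250.90.
Round up to the next whole unit.

n = 251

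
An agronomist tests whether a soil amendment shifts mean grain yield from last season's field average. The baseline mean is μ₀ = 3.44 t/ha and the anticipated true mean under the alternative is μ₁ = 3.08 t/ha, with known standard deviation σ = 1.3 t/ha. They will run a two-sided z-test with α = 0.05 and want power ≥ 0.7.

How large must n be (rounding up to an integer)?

Standardized effect: d = |μ₁ − μ₀| / σ = |3.08 − 3.44| / 1.3 = 0.2769
Set Φ(δ − 1.960) = 0.7; then δ − 1.960 = Φ⁻¹(0.7) = 0.524, giving δ = 2.484.
(The Φ(−δ − z_{α/2}) term is vanishingly small for δ > 0 and is dropped in the standard sample-size formula.)
δ = d·√n ⇒ n = (δ/d)² = (2.484 / 0.2769)² = 80.48.
Round up to the next whole unit.

n = 81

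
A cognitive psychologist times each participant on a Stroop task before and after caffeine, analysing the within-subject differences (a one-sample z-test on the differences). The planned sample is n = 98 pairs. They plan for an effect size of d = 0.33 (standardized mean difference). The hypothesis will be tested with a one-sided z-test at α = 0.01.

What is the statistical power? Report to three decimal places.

Noncentrality parameter: δ = d·√n = 0.33 × √98 = 3.2668
One-sided α = 0.01 → critical value z_{0.01} = 2.326.
Power = Φ(δ − 2.326) = Φ(0.940) = 0.8265.

Power ≈ 0.827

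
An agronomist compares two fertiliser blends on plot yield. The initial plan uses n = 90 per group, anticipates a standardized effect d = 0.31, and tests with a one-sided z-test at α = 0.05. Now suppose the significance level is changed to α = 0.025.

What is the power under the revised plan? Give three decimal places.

Power ≈ 0.548

δ = d·√(n/2) = 0.31 × √(90/2) = 2.0795 (unchanged). New critical value: z_{0.025} = 1.960.
Revised power = Φ(δ − 1.960) = Φ(0.120) = 0.5476.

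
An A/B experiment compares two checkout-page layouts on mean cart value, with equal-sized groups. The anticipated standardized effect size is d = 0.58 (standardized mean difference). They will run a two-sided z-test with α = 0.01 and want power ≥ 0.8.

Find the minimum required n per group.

Set Φ(δ − 2.576) = 0.8; then δ − 2.576 = Φ⁻¹(0.8) = 0.842, giving δ = 3.417.
(Ignoring the negligible lower-tail rejection probability gives the usual closed-form inversion.)
δ = d·√(n/2) ⇒ n = 2(δ/d)² = 2 × (3.417 / 0.58)² = 69.44.
Round up to the next whole unit.

n = 70 per group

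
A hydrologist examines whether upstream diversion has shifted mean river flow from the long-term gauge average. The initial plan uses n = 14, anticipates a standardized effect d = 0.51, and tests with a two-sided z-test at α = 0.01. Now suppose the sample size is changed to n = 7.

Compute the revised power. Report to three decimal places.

With n = 7: δ = d·√n = 0.51 × √7 = 1.3493. Critical value z_{0.005} = 2.576.
Revised power = Φ(δ − 2.576) + Φ(−δ − 2.576) = Φ(-1.226) + Φ(-3.925) = 0.1100 + 0.0000 = 0.1100.

Power ≈ 0.110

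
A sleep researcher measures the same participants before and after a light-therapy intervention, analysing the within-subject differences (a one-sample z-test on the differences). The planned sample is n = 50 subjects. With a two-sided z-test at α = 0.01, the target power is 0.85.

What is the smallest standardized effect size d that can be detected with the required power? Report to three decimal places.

Required noncentrality: δ = z_{0.005} + z_{0.15} = 2.576 + 1.036 = 3.612.
(Lower-tail contribution to power is negligible for δ > 0.)
δ = d·√n ⇒ d = δ/√n = 3.612/√50 = 0.5109.

d ≈ 0.511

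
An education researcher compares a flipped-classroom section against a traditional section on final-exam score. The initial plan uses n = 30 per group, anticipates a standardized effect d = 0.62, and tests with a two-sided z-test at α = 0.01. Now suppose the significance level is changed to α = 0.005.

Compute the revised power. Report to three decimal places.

δ = d·√(n/2) = 0.62 × √(30/2) = 2.4012 (unchanged). New critical value: z_{0.0025} = 2.807.
Revised power = Φ(δ − 2.807) + Φ(−δ − 2.807) = Φ(-0.406) + Φ(-5.208) = 0.3425 + 0.0000 = 0.3425.

Power ≈ 0.342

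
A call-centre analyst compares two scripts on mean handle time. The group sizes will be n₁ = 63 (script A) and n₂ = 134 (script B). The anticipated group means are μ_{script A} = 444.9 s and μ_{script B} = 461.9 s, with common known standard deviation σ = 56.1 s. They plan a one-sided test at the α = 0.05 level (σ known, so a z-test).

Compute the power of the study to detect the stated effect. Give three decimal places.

Power ≈ 0.633

Standardized effect: d = |μ_{script A} − μ_{script B}| / σ = |444.9 − 461.9| / 56.1 = 0.3030
Noncentrality parameter: λ = d / √(1/n₁ + 1/n₂) = 0.3030 / √(1/63 + 1/134) = 1.9837
Critical value for a one-sided test at α = 0.05: z_α = 1.645.
Power = P(Z > 1.645 − λ) = Φ(0.339) = 0.6326.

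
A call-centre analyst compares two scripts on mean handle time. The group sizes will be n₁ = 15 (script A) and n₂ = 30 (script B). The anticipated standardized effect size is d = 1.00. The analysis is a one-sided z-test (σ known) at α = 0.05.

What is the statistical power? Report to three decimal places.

Noncentrality parameter: δ = d / √(1/n₁ + 1/n₂) = 1.00 / √(1/15 + 1/30) = 3.1623
Critical value for a one-sided test at α = 0.05: z_α = 1.645.
Power = P(Z > 1.645 − δ) = Φ(1.517) = 0.9354.

Power ≈ 0.935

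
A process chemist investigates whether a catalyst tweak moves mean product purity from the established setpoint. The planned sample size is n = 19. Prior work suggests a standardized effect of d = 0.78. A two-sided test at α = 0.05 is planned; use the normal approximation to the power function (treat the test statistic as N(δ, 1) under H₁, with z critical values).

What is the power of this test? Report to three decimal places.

Noncentrality parameter: δ = d·√n = 0.78 × √19 = 3.3999
Critical value for a two-sided test at α = 0.05: z_{α/2} = 1.960.
Power = Φ(δ − 1.960) + Φ(−δ − 1.960) = Φ(1.440) + Φ(-5.360) = 0.9251 + 0.0000 = 0.9251.

Power ≈ 0.925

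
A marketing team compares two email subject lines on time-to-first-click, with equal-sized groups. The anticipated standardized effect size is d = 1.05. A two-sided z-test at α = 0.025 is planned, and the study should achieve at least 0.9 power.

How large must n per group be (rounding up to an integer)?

n = 23 per group

For power 0.9 need Φ(δ − z_{0.0125}) = 0.9, so δ = z_{0.0125} + z_{0.10} = 2.241 + 1.282 = 3.523.
(The Φ(−δ − z_{α/2}) term is vanishingly small for δ > 0 and is dropped in the standard sample-size formula.)
δ = d·√(n/2) ⇒ n = 2(δ/d)² = 2 × (3.523 / 1.05)² = 22.51.
Round up to the next whole unit.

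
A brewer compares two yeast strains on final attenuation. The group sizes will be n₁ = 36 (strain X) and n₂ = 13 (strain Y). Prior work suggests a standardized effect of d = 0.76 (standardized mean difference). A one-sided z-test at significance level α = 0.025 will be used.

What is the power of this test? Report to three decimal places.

Power ≈ 0.651

Noncentrality parameter: δ = d / √(1/n₁ + 1/n₂) = 0.76 / √(1/36 + 1/13) = 2.3488
One-sided α = 0.025 → critical value z_{0.025} = 1.960.
Power = Φ(δ − 1.960) = Φ(0.389) = 0.6513.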